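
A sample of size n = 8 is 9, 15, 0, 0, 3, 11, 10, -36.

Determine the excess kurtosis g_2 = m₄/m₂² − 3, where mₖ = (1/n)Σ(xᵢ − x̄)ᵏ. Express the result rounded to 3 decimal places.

1.929

x̄ = 1.5000
Σ(xᵢ − x̄)² = 1814.0000 ⇒ m₂ = 226.75000
Σ(xᵢ − x̄)⁴ = 2027298.5000 ⇒ m₄ = 253412.31250
m₂² = 51415.56250
g_2 = m₄/m₂² − 3 = 4.92871 − 3 ≈ 1.929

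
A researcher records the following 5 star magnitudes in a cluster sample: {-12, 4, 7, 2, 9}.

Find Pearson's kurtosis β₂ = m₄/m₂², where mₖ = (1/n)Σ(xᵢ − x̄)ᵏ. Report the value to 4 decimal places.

2.7611

x̄ = 2.0000
Σ(xᵢ − x̄)² = 274.0000 ⇒ m₂ = 54.80000
Σ(xᵢ − x̄)⁴ = 41458.0000 ⇒ m₄ = 8291.60000
m₂² = 3003.04000
β₂ = m₄/m₂² = 8291.60000 / 3003.04000 ≈ 2.7611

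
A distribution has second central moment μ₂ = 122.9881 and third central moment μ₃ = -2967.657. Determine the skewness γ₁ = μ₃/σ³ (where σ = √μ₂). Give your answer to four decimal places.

σ = √μ₂ = √122.9881 = 11.09000
σ³ = μ₂^(3/2) = 1363.93803
γ₁ = μ₃/σ³ = -2967.657 / 1363.93803 ≈ -2.1758

-2.1758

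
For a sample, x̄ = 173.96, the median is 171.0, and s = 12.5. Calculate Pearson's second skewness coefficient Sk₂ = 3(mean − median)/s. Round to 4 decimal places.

Sk₂ = 3(173.96 − 171.0) / 12.5 = 3 × 2.9600 / 12.5
    = 8.8800 / 12.5 ≈ 0.7104

0.7104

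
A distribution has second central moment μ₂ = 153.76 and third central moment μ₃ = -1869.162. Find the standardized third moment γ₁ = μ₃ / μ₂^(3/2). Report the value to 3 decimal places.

-0.980

σ = √μ₂ = √153.76 = 12.40000
σ³ = μ₂^(3/2) = 1906.62400
γ₁ = μ₃/σ³ = -1869.162 / 1906.62400 ≈ -0.980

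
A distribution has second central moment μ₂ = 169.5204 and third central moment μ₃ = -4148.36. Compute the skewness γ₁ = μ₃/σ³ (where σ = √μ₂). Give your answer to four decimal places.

-1.8795

σ = √μ₂ = √169.5204 = 13.02000
σ³ = μ₂^(3/2) = 2207.15561
γ₁ = μ₃/σ³ = -4148.36 / 2207.15561 ≈ -1.8795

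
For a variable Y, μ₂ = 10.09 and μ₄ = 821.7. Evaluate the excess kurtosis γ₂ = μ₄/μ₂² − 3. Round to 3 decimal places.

5.071

μ₂² = 10.09² = 101.80810
μ₄/μ₂² = 821.7 / 101.80810 = 8.07107
γ₂ = 8.07107 − 3 ≈ 5.071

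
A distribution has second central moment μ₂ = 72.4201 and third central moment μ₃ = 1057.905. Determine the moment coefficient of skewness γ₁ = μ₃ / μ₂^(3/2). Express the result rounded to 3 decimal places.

σ = √μ₂ = √72.4201 = 8.51000
σ³ = μ₂^(3/2) = 616.29505
γ₁ = μ₃/σ³ = 1057.905 / 616.29505 ≈ 1.717

1.717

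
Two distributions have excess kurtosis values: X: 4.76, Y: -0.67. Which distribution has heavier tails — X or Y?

X

Higher excess kurtosis ⇒ heavier tails relative to the normal distribution.
4.76 vs -0.67: the larger is 4.76, so X has heavier tails. (X is leptokurtic — heavier-than-normal tails; the other is platykurtic.)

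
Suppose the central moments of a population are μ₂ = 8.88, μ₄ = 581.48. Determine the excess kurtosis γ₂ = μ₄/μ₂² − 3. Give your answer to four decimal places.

4.3741

μ₂² = 8.88² = 78.85440
μ₄/μ₂² = 581.48 / 78.85440 = 7.37410
γ₂ = 7.37410 − 3 ≈ 4.3741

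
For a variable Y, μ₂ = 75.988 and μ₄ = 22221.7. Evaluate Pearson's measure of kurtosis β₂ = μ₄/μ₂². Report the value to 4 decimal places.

μ₂² = 75.988² = 5774.17614
μ₄/μ₂² = 22221.7 / 5774.17614 = 3.84846
β₂ ≈ 3.8485

3.8485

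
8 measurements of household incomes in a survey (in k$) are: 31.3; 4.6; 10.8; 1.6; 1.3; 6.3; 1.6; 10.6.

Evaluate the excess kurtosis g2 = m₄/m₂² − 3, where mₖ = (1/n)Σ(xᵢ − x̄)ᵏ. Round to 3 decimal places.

1.570

x̄ = 8.5125
Σ(xᵢ − x̄)² = 696.6487 ⇒ m₂ = 87.08109
Σ(xᵢ − x̄)⁴ = 277218.6131 ⇒ m₄ = 34652.32663
m₂² = 7583.11689
g2 = m₄/m₂² − 3 = 4.56967 − 3 ≈ 1.570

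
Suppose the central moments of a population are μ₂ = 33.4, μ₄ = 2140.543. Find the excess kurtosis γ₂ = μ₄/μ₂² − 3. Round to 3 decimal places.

-1.081

μ₂² = 33.4² = 1115.56000
μ₄/μ₂² = 2140.543 / 1115.56000 = 1.91881
γ₂ = 1.91881 − 3 ≈ -1.081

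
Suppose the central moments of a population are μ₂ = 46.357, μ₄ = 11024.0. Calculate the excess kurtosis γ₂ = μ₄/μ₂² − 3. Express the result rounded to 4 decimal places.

μ₂² = 46.357² = 2148.97145
μ₄/μ₂² = 11024.0 / 2148.97145 = 5.12990
γ₂ = 5.12990 − 3 ≈ 2.1299

2.1299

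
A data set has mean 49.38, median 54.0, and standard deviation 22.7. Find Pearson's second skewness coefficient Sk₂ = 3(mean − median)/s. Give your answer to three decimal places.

-0.611

Sk₂ = 3(49.38 − 54.0) / 22.7 = 3 × -4.6200 / 22.7
    = -13.8600 / 22.7 ≈ -0.611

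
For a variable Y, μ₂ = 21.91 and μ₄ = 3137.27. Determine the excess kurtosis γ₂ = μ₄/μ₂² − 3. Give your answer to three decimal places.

μ₂² = 21.91² = 480.04810
μ₄/μ₂² = 3137.27 / 480.04810 = 6.53532
γ₂ = 6.53532 − 3 ≈ 3.535

3.535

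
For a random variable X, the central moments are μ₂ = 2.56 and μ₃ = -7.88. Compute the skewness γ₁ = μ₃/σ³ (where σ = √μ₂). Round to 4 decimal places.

σ = √μ₂ = √2.56 = 1.60000
σ³ = μ₂^(3/2) = 4.09600
γ₁ = μ₃/σ³ = -7.88 / 4.09600 ≈ -1.9238

-1.9238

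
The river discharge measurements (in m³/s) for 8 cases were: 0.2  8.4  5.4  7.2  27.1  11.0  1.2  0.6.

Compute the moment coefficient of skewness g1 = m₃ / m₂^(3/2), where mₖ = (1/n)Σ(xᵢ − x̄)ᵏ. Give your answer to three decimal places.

x̄ = (0.2 + 8.4 + 5.4 + 7.2 + 27.1 + 11.0 + 1.2 + 0.6) / 8 = 7.6375
deviations (xᵢ − x̄): -7.4375, 0.7625, -2.2375, -0.4375, 19.4625, 3.3625, -6.4375, -7.0375
Σ(xᵢ − x̄)² = 542.1588 ⇒ m₂ = 542.1588/8 = 67.76984
Σ(xᵢ − x̄)³ = 6372.6177 ⇒ m₃ = 6372.6177/8 = 796.57721
m₂^(3/2) = 67.76984^(1.5) = 557.89790
g1 = m₃ / m₂^(3/2) = 796.57721 / 557.89790 ≈ 1.428

1.428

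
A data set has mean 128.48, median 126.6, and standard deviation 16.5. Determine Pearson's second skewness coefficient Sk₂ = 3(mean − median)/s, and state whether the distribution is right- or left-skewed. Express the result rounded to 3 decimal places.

Sk₂ = 3(128.48 − 126.6) / 16.5 = 3 × 1.8800 / 16.5
    = 5.6400 / 16.5 ≈ 0.342
Sk₂ > 0 ⇒ mean > median ⇒ right-skewed (positive skew).

0.342, right-skewed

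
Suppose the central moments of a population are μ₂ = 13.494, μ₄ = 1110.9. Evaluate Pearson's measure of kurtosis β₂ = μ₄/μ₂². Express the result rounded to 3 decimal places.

6.101

μ₂² = 13.494² = 182.08804
μ₄/μ₂² = 1110.9 / 182.08804 = 6.10090
β₂ ≈ 6.101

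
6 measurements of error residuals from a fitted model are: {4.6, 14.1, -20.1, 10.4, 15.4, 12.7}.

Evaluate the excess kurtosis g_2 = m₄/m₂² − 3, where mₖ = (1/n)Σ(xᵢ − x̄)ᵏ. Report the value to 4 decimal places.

0.6237

x̄ = 6.1833
Σ(xᵢ − x̄)² = 901.1883 ⇒ m₂ = 150.19806
Σ(xᵢ − x̄)⁴ = 490493.2746 ⇒ m₄ = 81748.87910
m₂² = 22559.45589
g_2 = m₄/m₂² − 3 = 3.62371 − 3 ≈ 0.6237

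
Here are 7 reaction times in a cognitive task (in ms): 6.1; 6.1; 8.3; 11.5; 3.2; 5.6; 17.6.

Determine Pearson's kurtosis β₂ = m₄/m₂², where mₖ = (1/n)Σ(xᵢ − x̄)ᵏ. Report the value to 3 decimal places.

2.959

x̄ = 8.3429
Σ(xᵢ − x̄)² = 139.6971 ⇒ m₂ = 19.95673
Σ(xᵢ − x̄)⁴ = 8249.6907 ⇒ m₄ = 1178.52724
m₂² = 398.27126
β₂ = m₄/m₂² = 1178.52724 / 398.27126 ≈ 2.959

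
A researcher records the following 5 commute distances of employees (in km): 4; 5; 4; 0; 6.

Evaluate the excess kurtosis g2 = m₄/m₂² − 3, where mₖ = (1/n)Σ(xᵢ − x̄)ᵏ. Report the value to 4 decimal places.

x̄ = 3.8000
Σ(xᵢ − x̄)² = 20.8000 ⇒ m₂ = 4.16000
Σ(xᵢ − x̄)⁴ = 234.0160 ⇒ m₄ = 46.80320
m₂² = 17.30560
g2 = m₄/m₂² − 3 = 2.70451 − 3 ≈ -0.2955

-0.2955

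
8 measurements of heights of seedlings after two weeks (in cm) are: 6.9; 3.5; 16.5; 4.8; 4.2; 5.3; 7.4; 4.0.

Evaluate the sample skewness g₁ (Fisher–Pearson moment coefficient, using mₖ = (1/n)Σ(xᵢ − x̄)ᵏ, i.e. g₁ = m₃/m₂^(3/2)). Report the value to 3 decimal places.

x̄ = (6.9 + 3.5 + 16.5 + 4.8 + 4.2 + 5.3 + 7.4 + 4.0) / 8 = 6.5750
deviations (xᵢ − x̄): 0.3250, -3.0750, 9.9250, -1.7750, -2.3750, -1.2750, 0.8250, -2.5750
Σ(xᵢ − x̄)² = 125.7950 ⇒ m₂ = 125.7950/8 = 15.72438
Σ(xᵢ − x̄)³ = 911.0528 ⇒ m₃ = 911.0528/8 = 113.88159
m₂^(3/2) = 15.72438^(1.5) = 62.35339
g₁ = m₃ / m₂^(3/2) = 113.88159 / 62.35339 ≈ 1.826

1.826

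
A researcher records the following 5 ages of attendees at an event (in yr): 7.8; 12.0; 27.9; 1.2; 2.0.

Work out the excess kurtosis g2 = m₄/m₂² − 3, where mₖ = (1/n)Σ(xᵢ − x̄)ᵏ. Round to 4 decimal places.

x̄ = 10.1800
Σ(xᵢ − x̄)² = 470.5280 ⇒ m₂ = 94.10560
Σ(xᵢ − x̄)⁴ = 109618.1960 ⇒ m₄ = 21923.63920
m₂² = 8855.86395
g2 = m₄/m₂² − 3 = 2.47561 − 3 ≈ -0.5244

-0.5244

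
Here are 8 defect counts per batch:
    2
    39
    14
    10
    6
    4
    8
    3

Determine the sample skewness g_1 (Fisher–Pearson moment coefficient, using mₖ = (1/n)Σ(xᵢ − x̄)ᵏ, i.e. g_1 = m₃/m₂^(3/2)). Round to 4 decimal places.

1.8200

x̄ = (2 + 39 + 14 + 10 + 6 + 4 + 8 + 3) / 8 = 10.7500
deviations (xᵢ − x̄): -8.7500, 28.2500, 3.2500, -0.7500, -4.7500, -6.7500, -2.7500, -7.7500
Σ(xᵢ − x̄)² = 1021.5000 ⇒ m₂ = 1021.5000/8 = 127.68750
Σ(xᵢ − x̄)³ = 21008.2500 ⇒ m₃ = 21008.2500/8 = 2626.03125
m₂^(3/2) = 127.68750^(1.5) = 1442.85463
g_1 = m₃ / m₂^(3/2) = 2626.03125 / 1442.85463 ≈ 1.8200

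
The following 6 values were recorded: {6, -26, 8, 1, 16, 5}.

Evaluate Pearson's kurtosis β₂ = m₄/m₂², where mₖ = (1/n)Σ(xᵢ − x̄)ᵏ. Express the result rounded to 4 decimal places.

x̄ = 1.6667
Σ(xᵢ − x̄)² = 1041.3333 ⇒ m₂ = 173.55556
Σ(xᵢ − x̄)⁴ = 630197.7778 ⇒ m₄ = 105032.96296
m₂² = 30121.53086
β₂ = m₄/m₂² = 105032.96296 / 30121.53086 ≈ 3.4870

3.4870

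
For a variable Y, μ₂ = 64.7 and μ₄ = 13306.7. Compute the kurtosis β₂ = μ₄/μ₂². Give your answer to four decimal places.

3.1788

μ₂² = 64.7² = 4186.09000
μ₄/μ₂² = 13306.7 / 4186.09000 = 3.17879
β₂ ≈ 3.1788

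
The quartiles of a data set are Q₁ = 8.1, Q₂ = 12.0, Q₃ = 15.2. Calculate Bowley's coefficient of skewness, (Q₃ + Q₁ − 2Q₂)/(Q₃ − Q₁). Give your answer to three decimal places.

-0.099

numerator: Q₃ + Q₁ − 2Q₂ = 15.2 + 8.1 − 2×12.0 = -0.7000
denominator: Q₃ − Q₁ = 15.2 − 8.1 = 7.1000
Bowley skewness = -0.7000 / 7.1000 ≈ -0.099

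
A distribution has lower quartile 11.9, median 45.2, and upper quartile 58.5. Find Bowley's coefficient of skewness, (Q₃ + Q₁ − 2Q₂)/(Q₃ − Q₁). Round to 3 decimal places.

numerator: Q₃ + Q₁ − 2Q₂ = 58.5 + 11.9 − 2×45.2 = -20.0000
denominator: Q₃ − Q₁ = 58.5 − 11.9 = 46.6000
Bowley skewness = -20.0000 / 46.6000 ≈ -0.429

-0.429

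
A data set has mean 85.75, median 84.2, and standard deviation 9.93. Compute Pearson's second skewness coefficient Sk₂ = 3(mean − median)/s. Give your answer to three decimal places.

0.468

Sk₂ = 3(85.75 − 84.2) / 9.93 = 3 × 1.5500 / 9.93
    = 4.6500 / 9.93 ≈ 0.468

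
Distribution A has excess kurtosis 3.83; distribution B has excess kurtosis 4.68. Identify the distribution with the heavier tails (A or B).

B

Higher excess kurtosis ⇒ heavier tails relative to the normal distribution.
3.83 vs 4.68: the larger is 4.68, so B has heavier tails.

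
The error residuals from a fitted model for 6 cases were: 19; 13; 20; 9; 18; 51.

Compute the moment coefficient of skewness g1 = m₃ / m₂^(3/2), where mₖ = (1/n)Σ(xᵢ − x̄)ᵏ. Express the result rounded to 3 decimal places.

1.471

x̄ = (19 + 13 + 20 + 9 + 18 + 51) / 6 = 21.6667
deviations (xᵢ − x̄): -2.6667, -8.6667, -1.6667, -12.6667, -3.6667, 29.3333
Σ(xᵢ − x̄)² = 1119.3333 ⇒ m₂ = 1119.3333/6 = 186.55556
Σ(xᵢ − x̄)³ = 22483.5556 ⇒ m₃ = 22483.5556/6 = 3747.25926
m₂^(3/2) = 186.55556^(1.5) = 2548.07543
g1 = m₃ / m₂^(3/2) = 3747.25926 / 2548.07543 ≈ 1.471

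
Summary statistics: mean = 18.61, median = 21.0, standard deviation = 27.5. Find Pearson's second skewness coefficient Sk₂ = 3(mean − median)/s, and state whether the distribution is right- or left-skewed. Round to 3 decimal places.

-0.261, left-skewed

Sk₂ = 3(18.61 − 21.0) / 27.5 = 3 × -2.3900 / 27.5
    = -7.1700 / 27.5 ≈ -0.261
Sk₂ < 0 ⇒ mean < median ⇒ left-skewed (negative skew).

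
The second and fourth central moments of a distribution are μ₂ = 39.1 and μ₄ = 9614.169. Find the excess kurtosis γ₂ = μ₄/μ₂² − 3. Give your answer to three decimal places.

μ₂² = 39.1² = 1528.81000
μ₄/μ₂² = 9614.169 / 1528.81000 = 6.28866
γ₂ = 6.28866 − 3 ≈ 3.289

3.289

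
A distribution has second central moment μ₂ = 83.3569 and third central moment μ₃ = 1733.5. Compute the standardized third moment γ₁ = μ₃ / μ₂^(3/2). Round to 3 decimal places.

2.278

σ = √μ₂ = √83.3569 = 9.13000
σ³ = μ₂^(3/2) = 761.04850
γ₁ = μ₃/σ³ = 1733.5 / 761.04850 ≈ 2.278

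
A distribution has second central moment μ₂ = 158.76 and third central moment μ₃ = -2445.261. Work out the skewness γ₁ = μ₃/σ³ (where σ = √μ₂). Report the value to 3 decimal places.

σ = √μ₂ = √158.76 = 12.60000
σ³ = μ₂^(3/2) = 2000.37600
γ₁ = μ₃/σ³ = -2445.261 / 2000.37600 ≈ -1.222

-1.222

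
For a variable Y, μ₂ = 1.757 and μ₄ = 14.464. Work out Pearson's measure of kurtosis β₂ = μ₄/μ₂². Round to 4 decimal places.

4.6854

μ₂² = 1.757² = 3.08705
μ₄/μ₂² = 14.464 / 3.08705 = 4.68538
β₂ ≈ 4.6854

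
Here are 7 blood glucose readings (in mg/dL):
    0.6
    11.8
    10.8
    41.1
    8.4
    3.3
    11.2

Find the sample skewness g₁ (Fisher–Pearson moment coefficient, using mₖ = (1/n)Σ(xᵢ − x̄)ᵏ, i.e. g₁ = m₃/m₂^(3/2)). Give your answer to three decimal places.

1.595

x̄ = (0.6 + 11.8 + 10.8 + 41.1 + 8.4 + 3.3 + 11.2) / 7 = 12.4571
deviations (xᵢ − x̄): -11.8571, -0.6571, -1.6571, 28.6429, -4.0571, -9.1571, -1.2571
Σ(xᵢ − x̄)² = 1066.0771 ⇒ m₂ = 1066.0771/7 = 152.29673
Σ(xᵢ − x̄)³ = 20990.5026 ⇒ m₃ = 20990.5026/7 = 2998.64323
m₂^(3/2) = 152.29673^(1.5) = 1879.47212
g₁ = m₃ / m₂^(3/2) = 2998.64323 / 1879.47212 ≈ 1.595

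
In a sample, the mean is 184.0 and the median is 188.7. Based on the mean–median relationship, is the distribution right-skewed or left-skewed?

mean − median = 184.0 − 188.7 = -4.7
mean < median ⇒ the longer tail is on the left ⇒ left-skewed (negatively skewed).

left-skewed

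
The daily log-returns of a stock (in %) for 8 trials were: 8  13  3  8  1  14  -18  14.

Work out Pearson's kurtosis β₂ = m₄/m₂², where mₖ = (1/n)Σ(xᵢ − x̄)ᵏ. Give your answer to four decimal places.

x̄ = 5.3750
Σ(xᵢ − x̄)² = 791.8750 ⇒ m₂ = 98.98438
Σ(xᵢ − x̄)⁴ = 313484.1191 ⇒ m₄ = 39185.51489
m₂² = 9797.90649
β₂ = m₄/m₂² = 39185.51489 / 9797.90649 ≈ 3.9994

3.9994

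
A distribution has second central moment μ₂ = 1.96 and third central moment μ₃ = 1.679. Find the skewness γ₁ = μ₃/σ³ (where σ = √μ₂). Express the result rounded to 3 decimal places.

σ = √μ₂ = √1.96 = 1.40000
σ³ = μ₂^(3/2) = 2.74400
γ₁ = μ₃/σ³ = 1.679 / 2.74400 ≈ 0.612

0.612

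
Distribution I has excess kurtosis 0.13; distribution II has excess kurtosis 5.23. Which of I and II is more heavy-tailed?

Higher excess kurtosis ⇒ heavier tails relative to the normal distribution.
0.13 vs 5.23: the larger is 5.23, so II has heavier tails.

II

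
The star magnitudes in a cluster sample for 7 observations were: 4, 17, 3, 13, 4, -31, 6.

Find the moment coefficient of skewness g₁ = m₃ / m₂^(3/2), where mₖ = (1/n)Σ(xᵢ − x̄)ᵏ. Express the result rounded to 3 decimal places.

-1.538

x̄ = (4 + 17 + 3 + 13 + 4 - 31 + 6) / 7 = 2.2857
deviations (xᵢ − x̄): 1.7143, 14.7143, 0.7143, 10.7143, 1.7143, -33.2857, 3.7143
Σ(xᵢ − x̄)² = 1459.4286 ⇒ m₂ = 1459.4286/7 = 208.48980
Σ(xᵢ − x̄)³ = -32401.1020 ⇒ m₃ = -32401.1020/7 = -4628.72886
m₂^(3/2) = 208.48980^(1.5) = 3010.42080
g₁ = m₃ / m₂^(3/2) = -4628.72886 / 3010.42080 ≈ -1.538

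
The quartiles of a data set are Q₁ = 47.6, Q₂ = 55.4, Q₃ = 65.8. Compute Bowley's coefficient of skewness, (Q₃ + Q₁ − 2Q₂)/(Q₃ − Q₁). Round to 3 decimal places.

0.143

numerator: Q₃ + Q₁ − 2Q₂ = 65.8 + 47.6 − 2×55.4 = 2.6000
denominator: Q₃ − Q₁ = 65.8 − 47.6 = 18.2000
Bowley skewness = 2.6000 / 18.2000 ≈ 0.143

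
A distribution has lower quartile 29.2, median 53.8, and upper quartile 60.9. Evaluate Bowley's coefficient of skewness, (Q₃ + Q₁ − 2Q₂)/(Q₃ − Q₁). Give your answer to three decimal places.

-0.552

numerator: Q₃ + Q₁ − 2Q₂ = 60.9 + 29.2 − 2×53.8 = -17.5000
denominator: Q₃ − Q₁ = 60.9 − 29.2 = 31.7000
Bowley skewness = -17.5000 / 31.7000 ≈ -0.552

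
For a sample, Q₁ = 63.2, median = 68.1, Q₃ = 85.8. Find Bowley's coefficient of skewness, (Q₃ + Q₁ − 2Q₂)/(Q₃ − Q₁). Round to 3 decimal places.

numerator: Q₃ + Q₁ − 2Q₂ = 85.8 + 63.2 − 2×68.1 = 12.8000
denominator: Q₃ − Q₁ = 85.8 − 63.2 = 22.6000
Bowley skewness = 12.8000 / 22.6000 ≈ 0.566

0.566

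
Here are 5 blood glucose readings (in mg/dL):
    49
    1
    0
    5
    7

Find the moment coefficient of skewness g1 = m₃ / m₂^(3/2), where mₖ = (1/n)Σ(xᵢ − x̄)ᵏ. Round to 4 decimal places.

1.4289

x̄ = (49 + 1 + 0 + 5 + 7) / 5 = 12.4000
deviations (xᵢ − x̄): 36.6000, -11.4000, -12.4000, -7.4000, -5.4000
Σ(xᵢ − x̄)² = 1707.2000 ⇒ m₂ = 1707.2000/5 = 341.44000
Σ(xᵢ − x̄)³ = 45077.0400 ⇒ m₃ = 45077.0400/5 = 9015.40800
m₂^(3/2) = 341.44000^(1.5) = 6309.16080
g1 = m₃ / m₂^(3/2) = 9015.40800 / 6309.16080 ≈ 1.4289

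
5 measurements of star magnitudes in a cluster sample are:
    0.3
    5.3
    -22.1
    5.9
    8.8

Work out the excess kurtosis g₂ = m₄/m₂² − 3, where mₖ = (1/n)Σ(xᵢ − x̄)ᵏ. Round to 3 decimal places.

-0.048

x̄ = -0.3600
Σ(xᵢ − x̄)² = 628.1920 ⇒ m₂ = 125.63840
Σ(xᵢ − x̄)⁴ = 232979.1354 ⇒ m₄ = 46595.82708
m₂² = 15785.00755
g₂ = m₄/m₂² − 3 = 2.95190 − 3 ≈ -0.048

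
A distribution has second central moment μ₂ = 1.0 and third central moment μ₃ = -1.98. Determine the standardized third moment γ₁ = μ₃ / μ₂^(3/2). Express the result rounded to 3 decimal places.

-1.980

σ = √μ₂ = √1.0 = 1.00000
σ³ = μ₂^(3/2) = 1.00000
γ₁ = μ₃/σ³ = -1.98 / 1.00000 ≈ -1.980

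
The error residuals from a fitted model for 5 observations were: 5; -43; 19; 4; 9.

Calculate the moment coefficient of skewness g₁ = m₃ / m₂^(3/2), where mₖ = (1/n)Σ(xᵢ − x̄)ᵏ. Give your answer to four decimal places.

x̄ = (5 - 43 + 19 + 4 + 9) / 5 = -1.2000
deviations (xᵢ − x̄): 6.2000, -41.8000, 20.2000, 5.2000, 10.2000
Σ(xᵢ − x̄)² = 2324.8000 ⇒ m₂ = 2324.8000/5 = 464.96000
Σ(xᵢ − x̄)³ = -63352.0800 ⇒ m₃ = -63352.0800/5 = -12670.41600
m₂^(3/2) = 464.96000^(1.5) = 10025.90047
g₁ = m₃ / m₂^(3/2) = -12670.41600 / 10025.90047 ≈ -1.2638

-1.2638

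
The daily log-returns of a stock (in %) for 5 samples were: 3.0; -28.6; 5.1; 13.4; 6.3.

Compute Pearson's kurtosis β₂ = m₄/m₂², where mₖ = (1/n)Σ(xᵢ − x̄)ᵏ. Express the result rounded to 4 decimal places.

3.0043

x̄ = -0.1600
Σ(xᵢ − x̄)² = 1072.0920 ⇒ m₂ = 214.41840
Σ(xᵢ − x̄)⁴ = 690628.0280 ⇒ m₄ = 138125.60560
m₂² = 45975.25026
β₂ = m₄/m₂² = 138125.60560 / 45975.25026 ≈ 3.0043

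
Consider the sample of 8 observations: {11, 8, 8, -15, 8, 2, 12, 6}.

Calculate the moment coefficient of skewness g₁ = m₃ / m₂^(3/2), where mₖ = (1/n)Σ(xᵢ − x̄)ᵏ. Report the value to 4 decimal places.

x̄ = (11 + 8 + 8 - 15 + 8 + 2 + 12 + 6) / 8 = 5.0000
deviations (xᵢ − x̄): 6.0000, 3.0000, 3.0000, -20.0000, 3.0000, -3.0000, 7.0000, 1.0000
Σ(xᵢ − x̄)² = 522.0000 ⇒ m₂ = 522.0000/8 = 65.25000
Σ(xᵢ − x̄)³ = -7386.0000 ⇒ m₃ = -7386.0000/8 = -923.25000
m₂^(3/2) = 65.25000^(1.5) = 527.07301
g₁ = m₃ / m₂^(3/2) = -923.25000 / 527.07301 ≈ -1.7517

-1.7517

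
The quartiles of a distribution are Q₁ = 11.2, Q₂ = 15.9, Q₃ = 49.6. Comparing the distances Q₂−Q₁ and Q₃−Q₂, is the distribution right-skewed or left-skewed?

right-skewed

Q₂ − Q₁ = 4.7;  Q₃ − Q₂ = 33.7
Q₃ − Q₂ > Q₂ − Q₁ ⇒ the upper half is more spread out ⇒ right-skewed.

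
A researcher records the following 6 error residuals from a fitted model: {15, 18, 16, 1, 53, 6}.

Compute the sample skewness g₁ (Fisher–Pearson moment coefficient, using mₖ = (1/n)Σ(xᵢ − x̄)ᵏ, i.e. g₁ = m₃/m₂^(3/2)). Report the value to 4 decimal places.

x̄ = (15 + 18 + 16 + 1 + 53 + 6) / 6 = 18.1667
deviations (xᵢ − x̄): -3.1667, -0.1667, -2.1667, -17.1667, 34.8333, -12.1667
Σ(xᵢ − x̄)² = 1670.8333 ⇒ m₂ = 1670.8333/6 = 278.47222
Σ(xᵢ − x̄)³ = 35363.5556 ⇒ m₃ = 35363.5556/6 = 5893.92593
m₂^(3/2) = 278.47222^(1.5) = 4647.00159
g₁ = m₃ / m₂^(3/2) = 5893.92593 / 4647.00159 ≈ 1.2683

1.2683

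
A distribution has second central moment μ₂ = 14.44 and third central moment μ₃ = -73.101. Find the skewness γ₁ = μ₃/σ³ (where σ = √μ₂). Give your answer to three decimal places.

σ = √μ₂ = √14.44 = 3.80000
σ³ = μ₂^(3/2) = 54.87200
γ₁ = μ₃/σ³ = -73.101 / 54.87200 ≈ -1.332

-1.332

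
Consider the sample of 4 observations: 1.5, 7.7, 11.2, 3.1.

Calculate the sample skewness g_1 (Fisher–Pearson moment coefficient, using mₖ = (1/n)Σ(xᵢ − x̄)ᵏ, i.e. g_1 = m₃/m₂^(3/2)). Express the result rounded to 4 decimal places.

x̄ = (1.5 + 7.7 + 11.2 + 3.1) / 4 = 5.8750
deviations (xᵢ − x̄): -4.3750, 1.8250, 5.3250, -2.7750
Σ(xᵢ − x̄)² = 58.5275 ⇒ m₂ = 58.5275/4 = 14.63188
Σ(xᵢ − x̄)³ = 51.9626 ⇒ m₃ = 51.9626/4 = 12.99066
m₂^(3/2) = 14.63188^(1.5) = 55.96931
g_1 = m₃ / m₂^(3/2) = 12.99066 / 55.96931 ≈ 0.2321

0.2321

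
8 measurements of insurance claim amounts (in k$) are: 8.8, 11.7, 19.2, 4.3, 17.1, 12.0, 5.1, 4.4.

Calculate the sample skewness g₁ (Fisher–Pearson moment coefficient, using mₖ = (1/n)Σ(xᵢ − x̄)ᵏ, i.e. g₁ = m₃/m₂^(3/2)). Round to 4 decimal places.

x̄ = (8.8 + 11.7 + 19.2 + 4.3 + 17.1 + 12.0 + 5.1 + 4.4) / 8 = 10.3250
deviations (xᵢ − x̄): -1.5250, 1.3750, 8.8750, -6.0250, 6.7750, 1.6750, -5.2250, -5.9250
Σ(xᵢ − x̄)² = 230.3950 ⇒ m₂ = 230.3950/8 = 28.79938
Σ(xᵢ − x̄)³ = 444.4163 ⇒ m₃ = 444.4163/8 = 55.55203
m₂^(3/2) = 28.79938^(1.5) = 154.55199
g₁ = m₃ / m₂^(3/2) = 55.55203 / 154.55199 ≈ 0.3594

0.3594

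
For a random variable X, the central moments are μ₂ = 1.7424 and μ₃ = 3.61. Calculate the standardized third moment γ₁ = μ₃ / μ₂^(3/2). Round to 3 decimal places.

σ = √μ₂ = √1.7424 = 1.32000
σ³ = μ₂^(3/2) = 2.29997
γ₁ = μ₃/σ³ = 3.61 / 2.29997 ≈ 1.570

1.570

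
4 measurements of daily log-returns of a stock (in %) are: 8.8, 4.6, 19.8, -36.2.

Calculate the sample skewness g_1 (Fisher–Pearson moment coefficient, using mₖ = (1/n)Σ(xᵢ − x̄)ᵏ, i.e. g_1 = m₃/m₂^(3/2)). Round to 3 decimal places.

-0.914

x̄ = (8.8 + 4.6 + 19.8 - 36.2) / 4 = -0.7500
deviations (xᵢ − x̄): 9.5500, 5.3500, 20.5500, -35.4500
Σ(xᵢ − x̄)² = 1798.8300 ⇒ m₂ = 1798.8300/4 = 449.70750
Σ(xᵢ − x̄)³ = -34847.6730 ⇒ m₃ = -34847.6730/4 = -8711.91825
m₂^(3/2) = 449.70750^(1.5) = 9536.63577
g_1 = m₃ / m₂^(3/2) = -8711.91825 / 9536.63577 ≈ -0.914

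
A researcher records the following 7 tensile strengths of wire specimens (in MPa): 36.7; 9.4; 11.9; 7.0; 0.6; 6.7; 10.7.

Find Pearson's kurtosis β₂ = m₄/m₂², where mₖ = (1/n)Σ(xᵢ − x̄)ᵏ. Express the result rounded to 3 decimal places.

x̄ = 11.8571
Σ(xᵢ − x̄)² = 801.4571 ⇒ m₂ = 114.49388
Σ(xᵢ − x̄)⁴ = 398256.7454 ⇒ m₄ = 56893.82077
m₂² = 13108.84800
β₂ = m₄/m₂² = 56893.82077 / 13108.84800 ≈ 4.340

4.340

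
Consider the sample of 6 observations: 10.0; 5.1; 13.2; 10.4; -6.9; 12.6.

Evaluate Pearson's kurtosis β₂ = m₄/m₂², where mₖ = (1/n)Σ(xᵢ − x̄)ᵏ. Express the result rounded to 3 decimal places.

3.210

x̄ = 7.4000
Σ(xᵢ − x̄)² = 286.2200 ⇒ m₂ = 47.70333
Σ(xᵢ − x̄)⁴ = 43833.6530 ⇒ m₄ = 7305.60883
m₂² = 2275.60801
β₂ = m₄/m₂² = 7305.60883 / 2275.60801 ≈ 3.210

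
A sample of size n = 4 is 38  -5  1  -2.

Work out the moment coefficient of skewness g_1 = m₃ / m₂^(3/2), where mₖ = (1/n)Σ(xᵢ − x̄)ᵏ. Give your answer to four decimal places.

1.1038

x̄ = (38 - 5 + 1 - 2) / 4 = 8.0000
deviations (xᵢ − x̄): 30.0000, -13.0000, -7.0000, -10.0000
Σ(xᵢ − x̄)² = 1218.0000 ⇒ m₂ = 1218.0000/4 = 304.50000
Σ(xᵢ − x̄)³ = 23460.0000 ⇒ m₃ = 23460.0000/4 = 5865.00000
m₂^(3/2) = 304.50000^(1.5) = 5313.50319
g_1 = m₃ / m₂^(3/2) = 5865.00000 / 5313.50319 ≈ 1.1038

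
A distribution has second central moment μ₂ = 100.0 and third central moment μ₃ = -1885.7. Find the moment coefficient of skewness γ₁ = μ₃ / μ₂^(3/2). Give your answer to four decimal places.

σ = √μ₂ = √100.0 = 10.00000
σ³ = μ₂^(3/2) = 1000.00000
γ₁ = μ₃/σ³ = -1885.7 / 1000.00000 ≈ -1.8857

-1.8857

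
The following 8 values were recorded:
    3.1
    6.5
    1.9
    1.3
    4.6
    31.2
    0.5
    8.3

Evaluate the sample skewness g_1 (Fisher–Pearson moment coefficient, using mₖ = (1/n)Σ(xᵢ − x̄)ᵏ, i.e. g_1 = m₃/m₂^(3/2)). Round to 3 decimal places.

x̄ = (3.1 + 6.5 + 1.9 + 1.3 + 4.6 + 31.2 + 0.5 + 8.3) / 8 = 7.1750
deviations (xᵢ − x̄): -4.0750, -0.6750, -5.2750, -5.8750, -2.5750, 24.0250, -6.6750, 1.1250
Σ(xᵢ − x̄)² = 709.0550 ⇒ m₂ = 709.0550/8 = 88.63188
Σ(xᵢ − x̄)³ = 13136.6512 ⇒ m₃ = 13136.6512/8 = 1642.08141
m₂^(3/2) = 88.63188^(1.5) = 834.42038
g_1 = m₃ / m₂^(3/2) = 1642.08141 / 834.42038 ≈ 1.968

1.968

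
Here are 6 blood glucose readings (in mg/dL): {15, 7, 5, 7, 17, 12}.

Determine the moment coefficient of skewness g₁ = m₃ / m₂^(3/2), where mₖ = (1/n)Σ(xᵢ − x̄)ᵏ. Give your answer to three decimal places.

x̄ = (15 + 7 + 5 + 7 + 17 + 12) / 6 = 10.5000
deviations (xᵢ − x̄): 4.5000, -3.5000, -5.5000, -3.5000, 6.5000, 1.5000
Σ(xᵢ − x̄)² = 119.5000 ⇒ m₂ = 119.5000/6 = 19.91667
Σ(xᵢ − x̄)³ = 117.0000 ⇒ m₃ = 117.0000/6 = 19.50000
m₂^(3/2) = 19.91667^(1.5) = 88.88428
g₁ = m₃ / m₂^(3/2) = 19.50000 / 88.88428 ≈ 0.219

0.219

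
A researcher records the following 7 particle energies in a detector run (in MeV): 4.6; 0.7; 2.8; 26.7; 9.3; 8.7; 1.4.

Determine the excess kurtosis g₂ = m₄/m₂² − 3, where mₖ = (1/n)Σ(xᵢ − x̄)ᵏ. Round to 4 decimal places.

0.9552

x̄ = 7.7429
Σ(xᵢ − x̄)² = 486.8571 ⇒ m₂ = 69.55102
Σ(xᵢ − x̄)⁴ = 133929.2858 ⇒ m₄ = 19132.75511
m₂² = 4837.34444
g₂ = m₄/m₂² − 3 = 3.95522 − 3 ≈ 0.9552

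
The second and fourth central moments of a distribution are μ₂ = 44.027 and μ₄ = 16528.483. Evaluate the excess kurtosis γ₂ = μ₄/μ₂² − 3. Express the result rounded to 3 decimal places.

5.527

μ₂² = 44.027² = 1938.37673
μ₄/μ₂² = 16528.483 / 1938.37673 = 8.52697
γ₂ = 8.52697 − 3 ≈ 5.527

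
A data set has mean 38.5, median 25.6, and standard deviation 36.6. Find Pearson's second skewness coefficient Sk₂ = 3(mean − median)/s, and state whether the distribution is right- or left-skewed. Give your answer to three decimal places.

Sk₂ = 3(38.5 − 25.6) / 36.6 = 3 × 12.9000 / 36.6
    = 38.7000 / 36.6 ≈ 1.057
Sk₂ > 0 ⇒ mean > median ⇒ right-skewed (positive skew).

1.057, right-skewed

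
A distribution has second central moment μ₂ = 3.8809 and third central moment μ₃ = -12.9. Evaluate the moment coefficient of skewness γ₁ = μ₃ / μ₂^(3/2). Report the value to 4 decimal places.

-1.6873

σ = √μ₂ = √3.8809 = 1.97000
σ³ = μ₂^(3/2) = 7.64537
γ₁ = μ₃/σ³ = -12.9 / 7.64537 ≈ -1.6873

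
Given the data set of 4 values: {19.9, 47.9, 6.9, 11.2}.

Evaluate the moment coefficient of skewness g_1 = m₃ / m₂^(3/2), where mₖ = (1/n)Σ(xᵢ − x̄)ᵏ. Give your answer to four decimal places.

x̄ = (19.9 + 47.9 + 6.9 + 11.2) / 4 = 21.4750
deviations (xᵢ − x̄): -1.5750, 26.4250, -14.5750, -10.2750
Σ(xᵢ − x̄)² = 1018.7675 ⇒ m₂ = 1018.7675/4 = 254.69188
Σ(xᵢ − x̄)³ = 14267.1926 ⇒ m₃ = 14267.1926/4 = 3566.79816
m₂^(3/2) = 254.69188^(1.5) = 4064.64514
g_1 = m₃ / m₂^(3/2) = 3566.79816 / 4064.64514 ≈ 0.8775

0.8775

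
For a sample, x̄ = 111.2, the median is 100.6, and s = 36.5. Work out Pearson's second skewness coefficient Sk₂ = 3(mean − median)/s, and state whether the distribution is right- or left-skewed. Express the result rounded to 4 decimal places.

0.8712, right-skewed

Sk₂ = 3(111.2 − 100.6) / 36.5 = 3 × 10.6000 / 36.5
    = 31.8000 / 36.5 ≈ 0.8712
Sk₂ > 0 ⇒ mean > median ⇒ right-skewed (positive skew).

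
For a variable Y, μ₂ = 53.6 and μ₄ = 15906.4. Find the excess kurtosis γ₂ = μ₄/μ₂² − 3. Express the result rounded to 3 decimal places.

2.537

μ₂² = 53.6² = 2872.96000
μ₄/μ₂² = 15906.4 / 2872.96000 = 5.53659
γ₂ = 5.53659 − 3 ≈ 2.537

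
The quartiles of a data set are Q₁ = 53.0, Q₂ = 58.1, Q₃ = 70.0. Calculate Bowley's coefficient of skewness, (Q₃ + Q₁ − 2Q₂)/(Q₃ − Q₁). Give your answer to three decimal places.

0.400

numerator: Q₃ + Q₁ − 2Q₂ = 70.0 + 53.0 − 2×58.1 = 6.8000
denominator: Q₃ − Q₁ = 70.0 − 53.0 = 17.0000
Bowley skewness = 6.8000 / 17.0000 ≈ 0.400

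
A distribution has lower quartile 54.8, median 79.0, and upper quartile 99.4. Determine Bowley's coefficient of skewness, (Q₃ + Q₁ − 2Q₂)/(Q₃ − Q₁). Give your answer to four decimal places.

numerator: Q₃ + Q₁ − 2Q₂ = 99.4 + 54.8 − 2×79.0 = -3.8000
denominator: Q₃ − Q₁ = 99.4 − 54.8 = 44.6000
Bowley skewness = -3.8000 / 44.6000 ≈ -0.0852

-0.0852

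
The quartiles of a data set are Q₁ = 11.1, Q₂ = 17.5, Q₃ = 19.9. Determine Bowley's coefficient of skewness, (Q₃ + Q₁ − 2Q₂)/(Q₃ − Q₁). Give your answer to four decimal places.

-0.4545

numerator: Q₃ + Q₁ − 2Q₂ = 19.9 + 11.1 − 2×17.5 = -4.0000
denominator: Q₃ − Q₁ = 19.9 − 11.1 = 8.8000
Bowley skewness = -4.0000 / 8.8000 ≈ -0.4545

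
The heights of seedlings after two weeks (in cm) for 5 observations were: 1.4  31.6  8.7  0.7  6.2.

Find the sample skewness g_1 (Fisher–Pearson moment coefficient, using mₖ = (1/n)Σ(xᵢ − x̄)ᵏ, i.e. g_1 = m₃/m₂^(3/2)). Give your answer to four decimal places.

1.2515

x̄ = (1.4 + 31.6 + 8.7 + 0.7 + 6.2) / 5 = 9.7200
deviations (xᵢ − x̄): -8.3200, 21.8800, -1.0200, -9.0200, -3.5200
Σ(xᵢ − x̄)² = 642.7480 ⇒ m₂ = 642.7480/5 = 128.54960
Σ(xᵢ − x̄)³ = 9120.2321 ⇒ m₃ = 9120.2321/5 = 1824.04642
m₂^(3/2) = 128.54960^(1.5) = 1457.49171
g_1 = m₃ / m₂^(3/2) = 1824.04642 / 1457.49171 ≈ 1.2515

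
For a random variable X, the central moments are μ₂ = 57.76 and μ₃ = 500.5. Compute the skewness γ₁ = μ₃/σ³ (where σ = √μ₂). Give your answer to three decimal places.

1.140

σ = √μ₂ = √57.76 = 7.60000
σ³ = μ₂^(3/2) = 438.97600
γ₁ = μ₃/σ³ = 500.5 / 438.97600 ≈ 1.140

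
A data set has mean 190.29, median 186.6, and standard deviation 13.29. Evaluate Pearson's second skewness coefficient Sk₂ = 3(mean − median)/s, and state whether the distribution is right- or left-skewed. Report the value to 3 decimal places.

Sk₂ = 3(190.29 − 186.6) / 13.29 = 3 × 3.6900 / 13.29
    = 11.0700 / 13.29 ≈ 0.833
Sk₂ > 0 ⇒ mean > median ⇒ right-skewed (positive skew).

0.833, right-skewed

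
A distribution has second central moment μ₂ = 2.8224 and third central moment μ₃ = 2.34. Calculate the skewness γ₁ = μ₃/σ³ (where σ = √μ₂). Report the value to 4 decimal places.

0.4935

σ = √μ₂ = √2.8224 = 1.68000
σ³ = μ₂^(3/2) = 4.74163
γ₁ = μ₃/σ³ = 2.34 / 4.74163 ≈ 0.4935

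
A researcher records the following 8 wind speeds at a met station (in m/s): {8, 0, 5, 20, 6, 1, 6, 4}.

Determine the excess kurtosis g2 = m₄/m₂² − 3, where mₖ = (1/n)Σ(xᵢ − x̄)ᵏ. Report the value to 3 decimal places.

x̄ = 6.2500
Σ(xᵢ − x̄)² = 265.5000 ⇒ m₂ = 33.18750
Σ(xᵢ − x̄)⁴ = 38067.6563 ⇒ m₄ = 4758.45703
m₂² = 1101.41016
g2 = m₄/m₂² − 3 = 4.32033 − 3 ≈ 1.320

1.320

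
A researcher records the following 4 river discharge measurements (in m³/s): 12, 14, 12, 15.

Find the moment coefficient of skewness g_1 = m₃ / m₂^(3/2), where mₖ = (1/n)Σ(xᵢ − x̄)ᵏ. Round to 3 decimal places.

x̄ = (12 + 14 + 12 + 15) / 4 = 13.2500
deviations (xᵢ − x̄): -1.2500, 0.7500, -1.2500, 1.7500
Σ(xᵢ − x̄)² = 6.7500 ⇒ m₂ = 6.7500/4 = 1.68750
Σ(xᵢ − x̄)³ = 1.8750 ⇒ m₃ = 1.8750/4 = 0.46875
m₂^(3/2) = 1.68750^(1.5) = 2.19213
g_1 = m₃ / m₂^(3/2) = 0.46875 / 2.19213 ≈ 0.214

0.214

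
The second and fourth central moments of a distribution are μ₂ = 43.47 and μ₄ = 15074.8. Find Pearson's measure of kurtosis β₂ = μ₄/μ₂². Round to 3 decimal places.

7.978

μ₂² = 43.47² = 1889.64090
μ₄/μ₂² = 15074.8 / 1889.64090 = 7.97760
β₂ ≈ 7.978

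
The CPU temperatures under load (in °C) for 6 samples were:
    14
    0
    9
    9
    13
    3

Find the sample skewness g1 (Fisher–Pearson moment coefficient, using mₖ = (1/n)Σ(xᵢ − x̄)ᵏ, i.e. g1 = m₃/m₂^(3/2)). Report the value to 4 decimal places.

-0.3843

x̄ = (14 + 0 + 9 + 9 + 13 + 3) / 6 = 8.0000
deviations (xᵢ − x̄): 6.0000, -8.0000, 1.0000, 1.0000, 5.0000, -5.0000
Σ(xᵢ − x̄)² = 152.0000 ⇒ m₂ = 152.0000/6 = 25.33333
Σ(xᵢ − x̄)³ = -294.0000 ⇒ m₃ = -294.0000/6 = -49.00000
m₂^(3/2) = 25.33333^(1.5) = 127.50831
g1 = m₃ / m₂^(3/2) = -49.00000 / 127.50831 ≈ -0.3843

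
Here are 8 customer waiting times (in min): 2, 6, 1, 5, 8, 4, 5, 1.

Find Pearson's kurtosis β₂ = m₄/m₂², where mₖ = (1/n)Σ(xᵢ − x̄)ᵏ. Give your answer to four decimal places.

x̄ = 4.0000
Σ(xᵢ − x̄)² = 44.0000 ⇒ m₂ = 5.50000
Σ(xᵢ − x̄)⁴ = 452.0000 ⇒ m₄ = 56.50000
m₂² = 30.25000
β₂ = m₄/m₂² = 56.50000 / 30.25000 ≈ 1.8678

1.8678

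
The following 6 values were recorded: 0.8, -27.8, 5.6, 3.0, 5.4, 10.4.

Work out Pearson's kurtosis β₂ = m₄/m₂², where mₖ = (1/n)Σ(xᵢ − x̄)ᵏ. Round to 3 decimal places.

x̄ = -0.4333
Σ(xᵢ − x̄)² = 950.0333 ⇒ m₂ = 158.33889
Σ(xᵢ − x̄)⁴ = 577300.6285 ⇒ m₄ = 96216.77142
m₂² = 25071.20373
β₂ = m₄/m₂² = 96216.77142 / 25071.20373 ≈ 3.838

3.838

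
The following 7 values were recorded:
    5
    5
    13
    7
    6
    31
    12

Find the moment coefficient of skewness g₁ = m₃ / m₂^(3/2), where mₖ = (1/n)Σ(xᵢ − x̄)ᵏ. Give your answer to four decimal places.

x̄ = (5 + 5 + 13 + 7 + 6 + 31 + 12) / 7 = 11.2857
deviations (xᵢ − x̄): -6.2857, -6.2857, 1.7143, -4.2857, -5.2857, 19.7143, 0.7143
Σ(xᵢ − x̄)² = 517.4286 ⇒ m₂ = 517.4286/7 = 73.91837
Σ(xᵢ − x̄)³ = 6944.3265 ⇒ m₃ = 6944.3265/7 = 992.04665
m₂^(3/2) = 73.91837^(1.5) = 635.51901
g₁ = m₃ / m₂^(3/2) = 992.04665 / 635.51901 ≈ 1.5610

1.5610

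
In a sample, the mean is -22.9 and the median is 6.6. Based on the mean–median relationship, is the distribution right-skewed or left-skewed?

left-skewed

mean − median = -22.9 − 6.6 = -29.5
mean < median ⇒ the longer tail is on the left ⇒ left-skewed (negatively skewed).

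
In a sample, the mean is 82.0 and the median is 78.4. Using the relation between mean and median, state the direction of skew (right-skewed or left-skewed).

mean − median = 82.0 − 78.4 = 3.6
mean > median ⇒ the longer tail is on the right ⇒ right-skewed (positively skewed).

right-skewed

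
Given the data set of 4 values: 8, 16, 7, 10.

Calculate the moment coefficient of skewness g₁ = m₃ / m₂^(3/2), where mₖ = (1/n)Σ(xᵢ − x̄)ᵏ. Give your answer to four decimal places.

0.8483

x̄ = (8 + 16 + 7 + 10) / 4 = 10.2500
deviations (xᵢ − x̄): -2.2500, 5.7500, -3.2500, -0.2500
Σ(xᵢ − x̄)² = 48.7500 ⇒ m₂ = 48.7500/4 = 12.18750
Σ(xᵢ − x̄)³ = 144.3750 ⇒ m₃ = 144.3750/4 = 36.09375
m₂^(3/2) = 12.18750^(1.5) = 42.54729
g₁ = m₃ / m₂^(3/2) = 36.09375 / 42.54729 ≈ 0.8483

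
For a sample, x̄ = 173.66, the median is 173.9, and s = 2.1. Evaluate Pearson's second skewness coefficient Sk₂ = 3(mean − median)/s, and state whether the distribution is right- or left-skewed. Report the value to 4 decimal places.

-0.3429, left-skewed

Sk₂ = 3(173.66 − 173.9) / 2.1 = 3 × -0.2400 / 2.1
    = -0.7200 / 2.1 ≈ -0.3429
Sk₂ < 0 ⇒ mean < median ⇒ left-skewed (negative skew).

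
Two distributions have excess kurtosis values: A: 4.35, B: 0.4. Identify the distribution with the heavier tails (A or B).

A

Higher excess kurtosis ⇒ heavier tails relative to the normal distribution.
4.35 vs 0.4: the larger is 4.35, so A has heavier tails.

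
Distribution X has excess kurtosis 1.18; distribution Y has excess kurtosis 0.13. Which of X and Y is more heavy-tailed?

Higher excess kurtosis ⇒ heavier tails relative to the normal distribution.
1.18 vs 0.13: the larger is 1.18, so X has heavier tails.

X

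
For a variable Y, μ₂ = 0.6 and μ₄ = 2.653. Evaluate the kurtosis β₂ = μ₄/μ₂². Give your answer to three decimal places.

7.369

μ₂² = 0.6² = 0.36000
μ₄/μ₂² = 2.653 / 0.36000 = 7.36944
β₂ ≈ 7.369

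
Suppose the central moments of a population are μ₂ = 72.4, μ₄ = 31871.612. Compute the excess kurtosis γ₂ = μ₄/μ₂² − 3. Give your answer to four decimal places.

μ₂² = 72.4² = 5241.76000
μ₄/μ₂² = 31871.612 / 5241.76000 = 6.08033
γ₂ = 6.08033 − 3 ≈ 3.0803

3.0803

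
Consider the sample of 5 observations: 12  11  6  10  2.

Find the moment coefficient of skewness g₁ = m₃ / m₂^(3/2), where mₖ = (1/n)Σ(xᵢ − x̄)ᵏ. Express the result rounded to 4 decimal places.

x̄ = (12 + 11 + 6 + 10 + 2) / 5 = 8.2000
deviations (xᵢ − x̄): 3.8000, 2.8000, -2.2000, 1.8000, -6.2000
Σ(xᵢ − x̄)² = 68.8000 ⇒ m₂ = 68.8000/5 = 13.76000
Σ(xᵢ − x̄)³ = -166.3200 ⇒ m₃ = -166.3200/5 = -33.26400
m₂^(3/2) = 13.76000^(1.5) = 51.04200
g₁ = m₃ / m₂^(3/2) = -33.26400 / 51.04200 ≈ -0.6517

-0.6517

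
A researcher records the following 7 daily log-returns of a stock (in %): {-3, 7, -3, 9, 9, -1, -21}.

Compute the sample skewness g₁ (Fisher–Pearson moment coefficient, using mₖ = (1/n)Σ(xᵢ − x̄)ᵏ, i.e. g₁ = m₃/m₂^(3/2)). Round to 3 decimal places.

-1.016

x̄ = (-3 + 7 - 3 + 9 + 9 - 1 - 21) / 7 = -0.4286
deviations (xᵢ − x̄): -2.5714, 7.4286, -2.5714, 9.4286, 9.4286, -0.5714, -20.5714
Σ(xᵢ − x̄)² = 669.7143 ⇒ m₂ = 669.7143/7 = 95.67347
Σ(xᵢ − x̄)³ = -6653.3878 ⇒ m₃ = -6653.3878/7 = -950.48397
m₂^(3/2) = 95.67347^(1.5) = 935.80914
g₁ = m₃ / m₂^(3/2) = -950.48397 / 935.80914 ≈ -1.016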